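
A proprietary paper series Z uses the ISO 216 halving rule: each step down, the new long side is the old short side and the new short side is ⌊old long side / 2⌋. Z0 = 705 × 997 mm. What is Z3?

249 × 352 mm

Z1: ⌊997/2⌋ × 705 = 498 × 705 mm
Z2: ⌊705/2⌋ × 498 = 352 × 498 mm
Z3: ⌊498/2⌋ × 352 = 249 × 352 mm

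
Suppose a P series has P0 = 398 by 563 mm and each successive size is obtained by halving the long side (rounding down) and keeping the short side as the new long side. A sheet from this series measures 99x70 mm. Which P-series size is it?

P5

P0: 398 × 563 mm
P1: 281 × 398 mm
P2: 199 × 281 mm
P3: 140 × 199 mm
P4: 99 × 140 mm
P5: 70 × 99 mm
P6: 49 × 70 mm
→ matches P5.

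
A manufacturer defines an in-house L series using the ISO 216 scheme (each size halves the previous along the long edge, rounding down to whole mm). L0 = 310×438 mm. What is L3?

109 × 155 mm

L1: ⌊438/2⌋ × 310 = 219 × 310 mm
L2: ⌊310/2⌋ × 219 = 155 × 219 mm
L3: ⌊219/2⌋ × 155 = 109 × 155 mm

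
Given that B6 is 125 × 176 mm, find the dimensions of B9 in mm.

44 × 62 mm

B7: ⌊176/2⌋ × 125 = 88 × 125 mm
B8: ⌊125/2⌋ × 88 = 62 × 88 mm
B9: ⌊88/2⌋ × 62 = 44 × 62 mm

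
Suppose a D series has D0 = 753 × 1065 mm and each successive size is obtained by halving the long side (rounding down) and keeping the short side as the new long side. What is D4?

D1: ⌊1065/2⌋ × 753 = 532 × 753 mm
D2: ⌊753/2⌋ × 532 = 376 × 532 mm
D3: ⌊532/2⌋ × 376 = 266 × 376 mm
D4: ⌊376/2⌋ × 266 = 188 × 266 mm

188 × 266 mm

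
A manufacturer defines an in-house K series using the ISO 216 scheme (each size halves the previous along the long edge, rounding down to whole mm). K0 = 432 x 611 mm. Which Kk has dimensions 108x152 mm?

K0: 432 × 611 mm
K1: 305 × 432 mm
K2: 216 × 305 mm
K3: 152 × 216 mm
K4: 108 × 152 mm
K5: 76 × 108 mm
→ matches K4.

K4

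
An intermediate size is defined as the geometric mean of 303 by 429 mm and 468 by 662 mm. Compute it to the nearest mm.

Short side: √(303 · 468) = √141804 ≈ 376.6 → 377 mm
Long side: √(429 · 662) = √283998 ≈ 532.9 → 533 mm

377 × 533 mm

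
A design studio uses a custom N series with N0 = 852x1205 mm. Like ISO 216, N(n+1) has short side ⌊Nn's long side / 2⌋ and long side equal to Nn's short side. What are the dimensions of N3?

301 × 426 mm

N1: ⌊1205/2⌋ × 852 = 602 × 852 mm
N2: ⌊852/2⌋ × 602 = 426 × 602 mm
N3: ⌊602/2⌋ × 426 = 301 × 426 mm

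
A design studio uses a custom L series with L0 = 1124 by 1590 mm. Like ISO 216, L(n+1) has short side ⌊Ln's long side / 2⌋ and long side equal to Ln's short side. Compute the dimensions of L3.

397 × 562 mm

L1: ⌊1590/2⌋ × 1124 = 795 × 1124 mm
L2: ⌊1124/2⌋ × 795 = 562 × 795 mm
L3: ⌊795/2⌋ × 562 = 397 × 562 mm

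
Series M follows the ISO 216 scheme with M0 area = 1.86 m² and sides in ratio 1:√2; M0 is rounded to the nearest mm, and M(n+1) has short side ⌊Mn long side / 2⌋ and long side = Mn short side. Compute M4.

286 × 405 mm

Let M0's short side be w mm. w · w√2 = 1.86 m² = 1,860,000 mm², so w ≈ 1146.8 mm and w√2 ≈ 1621.9 mm → M0 = 1147 × 1622 mm.
M1: ⌊1622/2⌋ × 1147 = 811 × 1147 mm
M2: ⌊1147/2⌋ × 811 = 573 × 811 mm
M3: ⌊811/2⌋ × 573 = 405 × 573 mm
M4: ⌊573/2⌋ × 405 = 286 × 405 mm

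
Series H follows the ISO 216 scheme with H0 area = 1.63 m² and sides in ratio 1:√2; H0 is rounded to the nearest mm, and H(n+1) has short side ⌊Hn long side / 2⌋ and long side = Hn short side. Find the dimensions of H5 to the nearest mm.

Let H0's short side be w mm. w · w√2 = 1.63 m² = 1,630,000 mm², so w ≈ 1073.6 mm and w√2 ≈ 1518.3 mm → H0 = 1074 × 1518 mm.
H1: ⌊1518/2⌋ × 1074 = 759 × 1074 mm
H2: ⌊1074/2⌋ × 759 = 537 × 759 mm
H3: ⌊759/2⌋ × 537 = 379 × 537 mm
H4: ⌊537/2⌋ × 379 = 268 × 379 mm
H5: ⌊379/2⌋ × 268 = 189 × 268 mm

189 × 268 mm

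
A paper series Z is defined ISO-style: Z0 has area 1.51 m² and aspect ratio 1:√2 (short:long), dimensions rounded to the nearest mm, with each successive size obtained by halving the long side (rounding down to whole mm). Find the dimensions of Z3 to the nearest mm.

365 × 516 mm

Let Z0's short side be w mm. w · w√2 = 1.51 m² = 1,510,000 mm², so w ≈ 1033.3 mm and w√2 ≈ 1461.3 mm → Z0 = 1033 × 1461 mm.
Z1: ⌊1461/2⌋ × 1033 = 730 × 1033 mm
Z2: ⌊1033/2⌋ × 730 = 516 × 730 mm
Z3: ⌊730/2⌋ × 516 = 365 × 516 mm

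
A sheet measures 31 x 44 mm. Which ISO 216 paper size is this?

Aspect ratio 44/31 ≈ 1.419 — close to the ISO √2 ≈ 1.414.
In the B-series (B0 = 1000 × 1414 mm): B10 = 31 × 44 mm.

B10 (31 × 44 mm)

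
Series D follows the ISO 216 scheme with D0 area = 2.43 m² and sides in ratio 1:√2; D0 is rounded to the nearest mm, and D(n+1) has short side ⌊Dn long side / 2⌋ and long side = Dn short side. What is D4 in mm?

Let D0's short side be w mm. w · w√2 = 2.43 m² = 2,430,000 mm², so w ≈ 1310.8 mm and w√2 ≈ 1853.8 mm → D0 = 1311 × 1854 mm.
D1: ⌊1854/2⌋ × 1311 = 927 × 1311 mm
D2: ⌊1311/2⌋ × 927 = 655 × 927 mm
D3: ⌊927/2⌋ × 655 = 463 × 655 mm
D4: ⌊655/2⌋ × 463 = 327 × 463 mm

327 × 463 mm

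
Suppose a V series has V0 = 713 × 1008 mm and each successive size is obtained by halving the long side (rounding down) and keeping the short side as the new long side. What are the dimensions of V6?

89 × 126 mm

V1: ⌊1008/2⌋ × 713 = 504 × 713 mm
V2: ⌊713/2⌋ × 504 = 356 × 504 mm
V3: ⌊504/2⌋ × 356 = 252 × 356 mm
V4: ⌊356/2⌋ × 252 = 178 × 252 mm
V5: ⌊252/2⌋ × 178 = 126 × 178 mm
V6: ⌊178/2⌋ × 126 = 89 × 126 mm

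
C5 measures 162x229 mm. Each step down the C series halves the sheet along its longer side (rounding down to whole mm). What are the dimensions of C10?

C6: ⌊229/2⌋ × 162 = 114 × 162 mm
C7: ⌊162/2⌋ × 114 = 81 × 114 mm
C8: ⌊114/2⌋ × 81 = 57 × 81 mm
C9: ⌊81/2⌋ × 57 = 40 × 57 mm
C10: ⌊57/2⌋ × 40 = 28 × 40 mm

28 × 40 mm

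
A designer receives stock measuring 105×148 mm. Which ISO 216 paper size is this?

A6 (105 × 148 mm)

Aspect ratio 148/105 ≈ 1.410 — close to the ISO √2 ≈ 1.414.
In the A-series (A0 area = 1 m²): A6 = 105 × 148 mm.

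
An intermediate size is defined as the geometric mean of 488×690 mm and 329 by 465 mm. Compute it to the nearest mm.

401 × 566 mm

Short side: √(488 · 329) = √160552 ≈ 400.7 → 401 mm
Long side: √(690 · 465) = √320850 ≈ 566.4 → 566 mm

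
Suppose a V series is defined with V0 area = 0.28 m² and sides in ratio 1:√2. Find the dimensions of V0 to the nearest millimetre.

Let the short side be w mm. Then w · w√2 = 0.28 m² = 280,000 mm².
w² = 280,000/√2, so w ≈ 445.0 mm; long side = w√2 ≈ 629.3 mm.

445 × 629 mm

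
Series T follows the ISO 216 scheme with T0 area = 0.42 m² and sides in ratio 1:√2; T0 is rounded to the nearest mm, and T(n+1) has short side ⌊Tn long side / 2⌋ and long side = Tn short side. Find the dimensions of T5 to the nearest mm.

96 × 136 mm

Let T0's short side be w mm. w · w√2 = 0.42 m² = 420,000 mm², so w ≈ 545.0 mm and w√2 ≈ 770.7 mm → T0 = 545 × 771 mm.
T1: ⌊771/2⌋ × 545 = 385 × 545 mm
T2: ⌊545/2⌋ × 385 = 272 × 385 mm
T3: ⌊385/2⌋ × 272 = 192 × 272 mm
T4: ⌊272/2⌋ × 192 = 136 × 192 mm
T5: ⌊192/2⌋ × 136 = 96 × 136 mm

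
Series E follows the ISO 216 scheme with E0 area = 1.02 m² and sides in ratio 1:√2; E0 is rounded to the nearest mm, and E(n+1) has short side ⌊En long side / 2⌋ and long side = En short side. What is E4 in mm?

212 × 300 mm

Let E0's short side be w mm. w · w√2 = 1.02 m² = 1,020,000 mm², so w ≈ 849.3 mm and w√2 ≈ 1201.0 mm → E0 = 849 × 1201 mm.
E1: ⌊1201/2⌋ × 849 = 600 × 849 mm
E2: ⌊849/2⌋ × 600 = 424 × 600 mm
E3: ⌊600/2⌋ × 424 = 300 × 424 mm
E4: ⌊424/2⌋ × 300 = 212 × 300 mm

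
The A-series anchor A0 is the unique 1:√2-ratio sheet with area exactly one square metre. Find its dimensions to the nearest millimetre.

Let the short side be w mm. Then the long side is w√2 and w · w√2 = 10⁶ mm².
w² = 10⁶/√2, so w = 1000 / 2^(1/4) ≈ 840.9 mm; long side = 1000 · 2^(1/4) ≈ 1189.2 mm.

841 × 1189 mm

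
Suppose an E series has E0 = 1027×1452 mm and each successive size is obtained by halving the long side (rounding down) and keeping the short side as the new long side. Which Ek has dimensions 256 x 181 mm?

E0: 1027 × 1452 mm
E1: 726 × 1027 mm
E2: 513 × 726 mm
E3: 363 × 513 mm
E4: 256 × 363 mm
E5: 181 × 256 mm
E6: 128 × 181 mm
→ matches E5.

E5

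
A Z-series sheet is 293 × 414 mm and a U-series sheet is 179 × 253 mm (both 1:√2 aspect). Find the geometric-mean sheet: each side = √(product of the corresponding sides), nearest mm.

Short side: √(293 · 179) = √52447 ≈ 229.0 → 229 mm
Long side: √(414 · 253) = √104742 ≈ 323.6 → 324 mm

229 × 324 mm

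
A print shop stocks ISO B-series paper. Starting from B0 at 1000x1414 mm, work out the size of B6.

B1: ⌊1414/2⌋ × 1000 = 707 × 1000 mm
B2: ⌊1000/2⌋ × 707 = 500 × 707 mm
B3: ⌊707/2⌋ × 500 = 353 × 500 mm
B4: ⌊500/2⌋ × 353 = 250 × 353 mm
B5: ⌊353/2⌋ × 250 = 176 × 250 mm
B6: ⌊250/2⌋ × 176 = 125 × 176 mm

125 × 176 mm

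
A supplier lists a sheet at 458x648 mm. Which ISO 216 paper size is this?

Aspect ratio 648/458 ≈ 1.415 — close to the ISO √2 ≈ 1.414.
In the C-series (envelope sizes, between A and B): C2 = 458 × 648 mm.

C2 (458 × 648 mm)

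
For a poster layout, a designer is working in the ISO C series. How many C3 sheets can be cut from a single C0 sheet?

C0 = 917 × 1297 mm; C3 = 324 × 458 mm.
Each halving step doubles the count; 3 steps from C0 to C3.
2^3 = 8.

8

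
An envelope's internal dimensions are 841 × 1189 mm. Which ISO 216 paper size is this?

Aspect ratio 1189/841 ≈ 1.414 — close to the ISO √2 ≈ 1.414.
In the A-series (A0 area = 1 m²): A0 = 841 × 1189 mm.

A0 (841 × 1189 mm)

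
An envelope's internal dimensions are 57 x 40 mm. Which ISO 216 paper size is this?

Aspect ratio 57/40 ≈ 1.425 — close to the ISO √2 ≈ 1.414.
In the C-series (envelope sizes, between A and B): C9 = 40 × 57 mm.

C9 (40 × 57 mm)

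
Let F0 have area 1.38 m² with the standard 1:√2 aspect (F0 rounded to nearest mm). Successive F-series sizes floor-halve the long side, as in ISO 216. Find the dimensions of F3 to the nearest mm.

349 × 494 mm

Let F0's short side be w mm. w · w√2 = 1.38 m² = 1,380,000 mm², so w ≈ 987.8 mm and w√2 ≈ 1397.0 mm → F0 = 988 × 1397 mm.
F1: ⌊1397/2⌋ × 988 = 698 × 988 mm
F2: ⌊988/2⌋ × 698 = 494 × 698 mm
F3: ⌊698/2⌋ × 494 = 349 × 494 mm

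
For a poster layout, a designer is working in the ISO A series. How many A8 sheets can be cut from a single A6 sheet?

4

Each ISO step halves the sheet: 1 × A6 → 2 × A7 → 4 × A8
From A6 to A8 is 2 halving steps: 2^2 = 4.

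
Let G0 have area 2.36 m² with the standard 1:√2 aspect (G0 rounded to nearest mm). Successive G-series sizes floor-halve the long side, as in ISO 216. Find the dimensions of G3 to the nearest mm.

456 × 646 mm

Let G0's short side be w mm. w · w√2 = 2.36 m² = 2,360,000 mm², so w ≈ 1291.8 mm and w√2 ≈ 1826.9 mm → G0 = 1292 × 1827 mm.
G1: ⌊1827/2⌋ × 1292 = 913 × 1292 mm
G2: ⌊1292/2⌋ × 913 = 646 × 913 mm
G3: ⌊913/2⌋ × 646 = 456 × 646 mm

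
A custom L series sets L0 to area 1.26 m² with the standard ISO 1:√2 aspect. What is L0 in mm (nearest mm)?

944 × 1335 mm

Let the short side be w mm. Then w · w√2 = 1.26 m² = 1,260,000 mm².
w² = 1,260,000/√2, so w ≈ 943.9 mm; long side = w√2 ≈ 1334.9 mm.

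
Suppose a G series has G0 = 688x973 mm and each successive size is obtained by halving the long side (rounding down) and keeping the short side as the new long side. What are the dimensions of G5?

G1: ⌊973/2⌋ × 688 = 486 × 688 mm
G2: ⌊688/2⌋ × 486 = 344 × 486 mm
G3: ⌊486/2⌋ × 344 = 243 × 344 mm
G4: ⌊344/2⌋ × 243 = 172 × 243 mm
G5: ⌊243/2⌋ × 172 = 121 × 172 mm

121 × 172 mm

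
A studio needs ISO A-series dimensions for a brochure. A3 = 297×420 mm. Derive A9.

A4: ⌊420/2⌋ × 297 = 210 × 297 mm
A5: ⌊297/2⌋ × 210 = 148 × 210 mm
A6: ⌊210/2⌋ × 148 = 105 × 148 mm
A7: ⌊148/2⌋ × 105 = 74 × 105 mm
A8: ⌊105/2⌋ × 74 = 52 × 74 mm
A9: ⌊74/2⌋ × 52 = 37 × 52 mm

37 × 52 mm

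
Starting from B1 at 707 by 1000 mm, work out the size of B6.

B2: ⌊1000/2⌋ × 707 = 500 × 707 mm
B3: ⌊707/2⌋ × 500 = 353 × 500 mm
B4: ⌊500/2⌋ × 353 = 250 × 353 mm
B5: ⌊353/2⌋ × 250 = 176 × 250 mm
B6: ⌊250/2⌋ × 176 = 125 × 176 mm

125 × 176 mm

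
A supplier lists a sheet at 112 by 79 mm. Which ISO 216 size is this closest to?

C7 (81 × 114 mm)

Aspect ratio 112/79 ≈ 1.418 — close to the ISO √2 ≈ 1.414.
In the C-series (envelope sizes, between A and B): C7 = 81 × 114 mm.
Off by 4 mm total — nearest standard size.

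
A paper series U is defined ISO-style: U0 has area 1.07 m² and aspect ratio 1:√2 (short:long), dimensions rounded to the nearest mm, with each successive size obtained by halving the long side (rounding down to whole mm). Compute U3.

307 × 435 mm

Let U0's short side be w mm. w · w√2 = 1.07 m² = 1,070,000 mm², so w ≈ 869.8 mm and w√2 ≈ 1230.1 mm → U0 = 870 × 1230 mm.
U1: ⌊1230/2⌋ × 870 = 615 × 870 mm
U2: ⌊870/2⌋ × 615 = 435 × 615 mm
U3: ⌊615/2⌋ × 435 = 307 × 435 mm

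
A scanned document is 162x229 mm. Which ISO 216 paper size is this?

C5 (162 × 229 mm)

Aspect ratio 229/162 ≈ 1.414 — close to the ISO √2 ≈ 1.414.
In the C-series (envelope sizes, between A and B): C5 = 162 × 229 mm.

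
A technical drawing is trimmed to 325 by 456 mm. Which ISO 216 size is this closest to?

Aspect ratio 456/325 ≈ 1.403 — close to the ISO √2 ≈ 1.414.
In the C-series (envelope sizes, between A and B): C3 = 324 × 458 mm.
Off by 3 mm total — nearest standard size.

C3 (324 × 458 mm)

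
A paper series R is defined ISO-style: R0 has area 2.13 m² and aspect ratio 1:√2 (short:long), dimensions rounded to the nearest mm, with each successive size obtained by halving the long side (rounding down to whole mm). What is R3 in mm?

434 × 613 mm

Let R0's short side be w mm. w · w√2 = 2.13 m² = 2,130,000 mm², so w ≈ 1227.2 mm and w√2 ≈ 1735.6 mm → R0 = 1227 × 1736 mm.
R1: ⌊1736/2⌋ × 1227 = 868 × 1227 mm
R2: ⌊1227/2⌋ × 868 = 613 × 868 mm
R3: ⌊868/2⌋ × 613 = 434 × 613 mm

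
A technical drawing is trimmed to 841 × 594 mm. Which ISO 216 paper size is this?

A1 (594 × 841 mm)

Aspect ratio 841/594 ≈ 1.416 — close to the ISO √2 ≈ 1.414.
In the A-series (A0 area = 1 m²): A1 = 594 × 841 mm.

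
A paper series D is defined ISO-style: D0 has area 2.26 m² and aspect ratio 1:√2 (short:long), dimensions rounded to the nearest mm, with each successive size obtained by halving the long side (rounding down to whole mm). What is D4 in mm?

Let D0's short side be w mm. w · w√2 = 2.26 m² = 2,260,000 mm², so w ≈ 1264.1 mm and w√2 ≈ 1787.8 mm → D0 = 1264 × 1788 mm.
D1: ⌊1788/2⌋ × 1264 = 894 × 1264 mm
D2: ⌊1264/2⌋ × 894 = 632 × 894 mm
D3: ⌊894/2⌋ × 632 = 447 × 632 mm
D4: ⌊632/2⌋ × 447 = 316 × 447 mm

316 × 447 mm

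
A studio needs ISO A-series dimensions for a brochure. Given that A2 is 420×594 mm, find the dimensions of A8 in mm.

52 × 74 mm

A3: ⌊594/2⌋ × 420 = 297 × 420 mm
A4: ⌊420/2⌋ × 297 = 210 × 297 mm
A5: ⌊297/2⌋ × 210 = 148 × 210 mm
A6: ⌊210/2⌋ × 148 = 105 × 148 mm
A7: ⌊148/2⌋ × 105 = 74 × 105 mm
A8: ⌊105/2⌋ × 74 = 52 × 74 mm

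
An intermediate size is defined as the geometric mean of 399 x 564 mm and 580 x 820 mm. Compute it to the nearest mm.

481 × 680 mm

Short side: √(399 · 580) = √231420 ≈ 481.1 → 481 mm
Long side: √(564 · 820) = √462480 ≈ 680.1 → 680 mm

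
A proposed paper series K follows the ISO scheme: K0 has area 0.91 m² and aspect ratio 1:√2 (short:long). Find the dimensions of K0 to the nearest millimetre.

802 × 1134 mm

Let the short side be w mm. Then w · w√2 = 0.91 m² = 910,000 mm².
w² = 910,000/√2, so w ≈ 802.2 mm; long side = w√2 ≈ 1134.4 mm.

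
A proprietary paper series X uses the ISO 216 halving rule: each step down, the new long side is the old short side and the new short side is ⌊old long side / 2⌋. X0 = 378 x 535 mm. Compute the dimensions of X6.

47 × 66 mm

X1: ⌊535/2⌋ × 378 = 267 × 378 mm
X2: ⌊378/2⌋ × 267 = 189 × 267 mm
X3: ⌊267/2⌋ × 189 = 133 × 189 mm
X4: ⌊189/2⌋ × 133 = 94 × 133 mm
X5: ⌊133/2⌋ × 94 = 66 × 94 mm
X6: ⌊94/2⌋ × 66 = 47 × 66 mm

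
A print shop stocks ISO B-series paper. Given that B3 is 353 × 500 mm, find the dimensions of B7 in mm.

88 × 125 mm

B4: ⌊500/2⌋ × 353 = 250 × 353 mm
B5: ⌊353/2⌋ × 250 = 176 × 250 mm
B6: ⌊250/2⌋ × 176 = 125 × 176 mm
B7: ⌊176/2⌋ × 125 = 88 × 125 mm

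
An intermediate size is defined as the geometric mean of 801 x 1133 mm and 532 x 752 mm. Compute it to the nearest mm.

653 × 923 mm

Short side: √(801 · 532) = √426132 ≈ 652.8 → 653 mm
Long side: √(1133 · 752) = √852016 ≈ 923.0 → 923 mm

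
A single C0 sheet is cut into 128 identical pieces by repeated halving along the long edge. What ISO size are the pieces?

C7

128 = 2^7, so 7 halving steps.
C0 → C1 → … → C7 after 7 steps.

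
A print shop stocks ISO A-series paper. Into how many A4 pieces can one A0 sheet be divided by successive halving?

16

Each ISO step halves the sheet: 1 × A0 → 2 × A1 → 4 × A2 → 8 × A3 → …
From A0 to A4 is 4 halving steps: 2^4 = 16.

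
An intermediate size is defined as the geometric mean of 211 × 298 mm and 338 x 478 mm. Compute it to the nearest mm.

Short side: √(211 · 338) = √71318 ≈ 267.1 → 267 mm
Long side: √(298 · 478) = √142444 ≈ 377.4 → 377 mm

267 × 377 mm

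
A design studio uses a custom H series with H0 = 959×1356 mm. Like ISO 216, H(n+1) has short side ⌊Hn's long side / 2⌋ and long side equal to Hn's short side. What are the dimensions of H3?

H1: ⌊1356/2⌋ × 959 = 678 × 959 mm
H2: ⌊959/2⌋ × 678 = 479 × 678 mm
H3: ⌊678/2⌋ × 479 = 339 × 479 mm

339 × 479 mm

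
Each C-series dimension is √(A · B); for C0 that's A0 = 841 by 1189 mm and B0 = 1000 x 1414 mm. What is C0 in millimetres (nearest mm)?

917 × 1297 mm

Short: √(841 · 1000) = √841000 ≈ 917.1 mm.
Long: √(1189 · 1414) = √1681246 ≈ 1296.6 mm.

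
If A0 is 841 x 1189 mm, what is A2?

A1: ⌊1189/2⌋ × 841 = 594 × 841 mm
A2: ⌊841/2⌋ × 594 = 420 × 594 mm

420 × 594 mm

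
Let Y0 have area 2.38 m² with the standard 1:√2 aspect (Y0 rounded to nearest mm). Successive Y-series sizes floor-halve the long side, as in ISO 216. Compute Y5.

Let Y0's short side be w mm. w · w√2 = 2.38 m² = 2,380,000 mm², so w ≈ 1297.3 mm and w√2 ≈ 1834.6 mm → Y0 = 1297 × 1835 mm.
Y1: ⌊1835/2⌋ × 1297 = 917 × 1297 mm
Y2: ⌊1297/2⌋ × 917 = 648 × 917 mm
Y3: ⌊917/2⌋ × 648 = 458 × 648 mm
Y4: ⌊648/2⌋ × 458 = 324 × 458 mm
Y5: ⌊458/2⌋ × 324 = 229 × 324 mm

229 × 324 mm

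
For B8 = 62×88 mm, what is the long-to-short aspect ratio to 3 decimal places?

88 / 62 = 1.419
ISO 216 targets √2 ≈ 1.414; the +0.005 deviation is from mm rounding.

1.419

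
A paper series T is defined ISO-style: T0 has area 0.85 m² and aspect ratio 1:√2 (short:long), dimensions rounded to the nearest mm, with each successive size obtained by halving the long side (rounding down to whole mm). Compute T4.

193 × 274 mm

Let T0's short side be w mm. w · w√2 = 0.85 m² = 850,000 mm², so w ≈ 775.3 mm and w√2 ≈ 1096.4 mm → T0 = 775 × 1096 mm.
T1: ⌊1096/2⌋ × 775 = 548 × 775 mm
T2: ⌊775/2⌋ × 548 = 387 × 548 mm
T3: ⌊548/2⌋ × 387 = 274 × 387 mm
T4: ⌊387/2⌋ × 274 = 193 × 274 mm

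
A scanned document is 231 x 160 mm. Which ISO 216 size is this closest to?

Aspect ratio 231/160 ≈ 1.444 (ISO target is √2 ≈ 1.414).
In the C-series (envelope sizes, between A and B): C5 = 162 × 229 mm.
Off by 4 mm total — nearest standard size.

C5 (162 × 229 mm)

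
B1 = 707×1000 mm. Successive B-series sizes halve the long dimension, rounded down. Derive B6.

125 × 176 mm

B2: ⌊1000/2⌋ × 707 = 500 × 707 mm
B3: ⌊707/2⌋ × 500 = 353 × 500 mm
B4: ⌊500/2⌋ × 353 = 250 × 353 mm
B5: ⌊353/2⌋ × 250 = 176 × 250 mm
B6: ⌊250/2⌋ × 176 = 125 × 176 mm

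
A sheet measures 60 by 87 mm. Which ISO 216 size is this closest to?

Aspect ratio 87/60 ≈ 1.450 (ISO target is √2 ≈ 1.414).
In the B-series (B0 = 1000 × 1414 mm): B8 = 62 × 88 mm.
Off by 3 mm total — nearest standard size.

B8 (62 × 88 mm)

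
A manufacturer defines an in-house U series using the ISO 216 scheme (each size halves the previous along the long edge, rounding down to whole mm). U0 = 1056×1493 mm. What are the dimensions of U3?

373 × 528 mm

U1: ⌊1493/2⌋ × 1056 = 746 × 1056 mm
U2: ⌊1056/2⌋ × 746 = 528 × 746 mm
U3: ⌊746/2⌋ × 528 = 373 × 528 mm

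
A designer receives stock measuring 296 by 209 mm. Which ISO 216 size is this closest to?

Aspect ratio 296/209 ≈ 1.416 — close to the ISO √2 ≈ 1.414.
In the A-series (A0 area = 1 m²): A4 = 210 × 297 mm.
Off by 2 mm total — nearest standard size.

A4 (210 × 297 mm)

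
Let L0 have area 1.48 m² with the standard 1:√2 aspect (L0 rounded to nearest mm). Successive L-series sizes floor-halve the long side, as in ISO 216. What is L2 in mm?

Let L0's short side be w mm. w · w√2 = 1.48 m² = 1,480,000 mm², so w ≈ 1023.0 mm and w√2 ≈ 1446.7 mm → L0 = 1023 × 1447 mm.
L1: ⌊1447/2⌋ × 1023 = 723 × 1023 mm
L2: ⌊1023/2⌋ × 723 = 511 × 723 mm

511 × 723 mm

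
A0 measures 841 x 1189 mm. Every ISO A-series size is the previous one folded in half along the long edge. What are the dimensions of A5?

148 × 210 mm

A1: ⌊1189/2⌋ × 841 = 594 × 841 mm
A2: ⌊841/2⌋ × 594 = 420 × 594 mm
A3: ⌊594/2⌋ × 420 = 297 × 420 mm
A4: ⌊420/2⌋ × 297 = 210 × 297 mm
A5: ⌊297/2⌋ × 210 = 148 × 210 mm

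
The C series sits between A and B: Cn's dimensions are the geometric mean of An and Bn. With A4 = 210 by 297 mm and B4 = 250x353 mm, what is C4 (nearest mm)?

229 × 324 mm

Short side: √(210 · 250) = √52500 ≈ 229.1 → 229 mm
Long side: √(297 · 353) = √104841 ≈ 323.8 → 324 mm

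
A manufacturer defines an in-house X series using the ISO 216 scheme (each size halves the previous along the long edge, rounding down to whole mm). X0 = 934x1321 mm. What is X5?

165 × 233 mm

X1 = 660 × 934 mm (from X0 by 1 halving).
X2: ⌊934/2⌋ × 660 = 467 × 660 mm
X3: ⌊660/2⌋ × 467 = 330 × 467 mm
X4: ⌊467/2⌋ × 330 = 233 × 330 mm
X5: ⌊330/2⌋ × 233 = 165 × 233 mm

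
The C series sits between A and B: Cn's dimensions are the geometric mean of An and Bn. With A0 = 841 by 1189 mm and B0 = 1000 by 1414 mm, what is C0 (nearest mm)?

917 × 1297 mm

Short side: √(841 · 1000) = √841000 ≈ 917.1 → 917 mm
Long side: √(1189 · 1414) = √1681246 ≈ 1296.6 → 1297 mm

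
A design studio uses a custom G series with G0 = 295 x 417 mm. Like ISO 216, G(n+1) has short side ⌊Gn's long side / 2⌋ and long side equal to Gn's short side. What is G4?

G1 = 208 × 295 mm (from G0 by 1 halving).
G2: ⌊295/2⌋ × 208 = 147 × 208 mm
G3: ⌊208/2⌋ × 147 = 104 × 147 mm
G4: ⌊147/2⌋ × 104 = 73 × 104 mm

73 × 104 mm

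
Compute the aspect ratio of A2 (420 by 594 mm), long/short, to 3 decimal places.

594 / 420 = 1.414
Matches √2 ≈ 1.414 — the ISO 216 defining ratio.

1.414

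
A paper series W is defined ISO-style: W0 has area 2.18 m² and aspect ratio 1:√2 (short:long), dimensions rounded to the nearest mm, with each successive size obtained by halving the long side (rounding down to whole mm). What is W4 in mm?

Let W0's short side be w mm. w · w√2 = 2.18 m² = 2,180,000 mm², so w ≈ 1241.6 mm and w√2 ≈ 1755.8 mm → W0 = 1242 × 1756 mm.
W1: ⌊1756/2⌋ × 1242 = 878 × 1242 mm
W2: ⌊1242/2⌋ × 878 = 621 × 878 mm
W3: ⌊878/2⌋ × 621 = 439 × 621 mm
W4: ⌊621/2⌋ × 439 = 310 × 439 mm

310 × 439 mm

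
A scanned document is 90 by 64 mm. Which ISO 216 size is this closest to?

Aspect ratio 90/64 ≈ 1.406 — close to the ISO √2 ≈ 1.414.
In the B-series (B0 = 1000 × 1414 mm): B8 = 62 × 88 mm.
Off by 4 mm total — nearest standard size.

B8 (62 × 88 mm)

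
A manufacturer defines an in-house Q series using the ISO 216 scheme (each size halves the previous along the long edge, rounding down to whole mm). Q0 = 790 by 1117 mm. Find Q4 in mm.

197 × 279 mm

Q1: ⌊1117/2⌋ × 790 = 558 × 790 mm
Q2: ⌊790/2⌋ × 558 = 395 × 558 mm
Q3: ⌊558/2⌋ × 395 = 279 × 395 mm
Q4: ⌊395/2⌋ × 279 = 197 × 279 mm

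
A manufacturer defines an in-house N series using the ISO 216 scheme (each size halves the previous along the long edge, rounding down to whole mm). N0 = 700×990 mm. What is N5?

123 × 175 mm

N1 = 495 × 700 mm (from N0 by 1 halving).
N2: ⌊700/2⌋ × 495 = 350 × 495 mm
N3: ⌊495/2⌋ × 350 = 247 × 350 mm
N4: ⌊350/2⌋ × 247 = 175 × 247 mm
N5: ⌊247/2⌋ × 175 = 123 × 175 mm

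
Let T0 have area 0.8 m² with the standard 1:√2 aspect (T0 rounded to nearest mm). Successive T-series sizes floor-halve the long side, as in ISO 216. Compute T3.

Let T0's short side be w mm. w · w√2 = 0.8 m² = 800,000 mm², so w ≈ 752.1 mm and w√2 ≈ 1063.7 mm → T0 = 752 × 1064 mm.
T1: ⌊1064/2⌋ × 752 = 532 × 752 mm
T2: ⌊752/2⌋ × 532 = 376 × 532 mm
T3: ⌊532/2⌋ × 376 = 266 × 376 mm

266 × 376 mm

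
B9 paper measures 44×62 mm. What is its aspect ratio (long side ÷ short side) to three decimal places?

62 / 44 = 1.409
ISO 216 targets √2 ≈ 1.414; the -0.005 deviation is from mm rounding.

1.409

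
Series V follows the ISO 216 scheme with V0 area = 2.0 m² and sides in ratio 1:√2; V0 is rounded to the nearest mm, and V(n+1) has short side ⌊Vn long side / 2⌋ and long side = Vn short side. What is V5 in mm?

Let V0's short side be w mm. w · w√2 = 2.0 m² = 2,000,000 mm², so w ≈ 1189.2 mm and w√2 ≈ 1681.8 mm → V0 = 1189 × 1682 mm.
V1: ⌊1682/2⌋ × 1189 = 841 × 1189 mm
V2: ⌊1189/2⌋ × 841 = 594 × 841 mm
V3: ⌊841/2⌋ × 594 = 420 × 594 mm
V4: ⌊594/2⌋ × 420 = 297 × 420 mm
V5: ⌊420/2⌋ × 297 = 210 × 297 mm

210 × 297 mm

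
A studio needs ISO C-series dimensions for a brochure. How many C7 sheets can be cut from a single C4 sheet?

Each ISO step halves the sheet: 1 × C4 → 2 × C5 → 4 × C6 → 8 × C7
From C4 to C7 is 3 halving steps: 2^3 = 8.

8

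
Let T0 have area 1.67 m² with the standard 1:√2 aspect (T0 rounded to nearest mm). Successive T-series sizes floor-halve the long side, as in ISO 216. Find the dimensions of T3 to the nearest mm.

Let T0's short side be w mm. w · w√2 = 1.67 m² = 1,670,000 mm², so w ≈ 1086.7 mm and w√2 ≈ 1536.8 mm → T0 = 1087 × 1537 mm.
T1: ⌊1537/2⌋ × 1087 = 768 × 1087 mm
T2: ⌊1087/2⌋ × 768 = 543 × 768 mm
T3: ⌊768/2⌋ × 543 = 384 × 543 mm

384 × 543 mm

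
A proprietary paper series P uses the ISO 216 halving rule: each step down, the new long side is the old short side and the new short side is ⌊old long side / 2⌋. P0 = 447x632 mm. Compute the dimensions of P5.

79 × 111 mm

P1: ⌊632/2⌋ × 447 = 316 × 447 mm
P2: ⌊447/2⌋ × 316 = 223 × 316 mm
P3: ⌊316/2⌋ × 223 = 158 × 223 mm
P4: ⌊223/2⌋ × 158 = 111 × 158 mm
P5: ⌊158/2⌋ × 111 = 79 × 111 mm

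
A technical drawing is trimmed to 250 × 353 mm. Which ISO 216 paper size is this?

Aspect ratio 353/250 ≈ 1.412 — close to the ISO √2 ≈ 1.414.
In the B-series (B0 = 1000 × 1414 mm): B4 = 250 × 353 mm.

B4 (250 × 353 mm)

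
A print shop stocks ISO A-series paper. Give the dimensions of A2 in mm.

420 × 594 mm

A0 = 841 × 1189 mm (A0 has area 1 m², aspect 1:√2).
A1: ⌊1189/2⌋ × 841 = 594 × 841 mm
A2: ⌊841/2⌋ × 594 = 420 × 594 mm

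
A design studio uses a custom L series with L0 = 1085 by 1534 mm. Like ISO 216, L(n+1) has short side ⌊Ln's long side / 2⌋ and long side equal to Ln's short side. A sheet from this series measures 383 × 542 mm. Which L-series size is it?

L3

L0: 1085 × 1534 mm
L1: 767 × 1085 mm
L2: 542 × 767 mm
L3: 383 × 542 mm
L4: 271 × 383 mm
→ matches L3.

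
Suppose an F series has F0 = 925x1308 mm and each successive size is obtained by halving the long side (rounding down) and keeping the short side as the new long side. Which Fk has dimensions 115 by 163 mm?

F0: 925 × 1308 mm
F1: 654 × 925 mm
F2: 462 × 654 mm
F3: 327 × 462 mm
F4: 231 × 327 mm
F5: 163 × 231 mm
F6: 115 × 163 mm
F7: 81 × 115 mm
→ matches F6.

F6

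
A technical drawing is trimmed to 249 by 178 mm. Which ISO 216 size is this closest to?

B5 (176 × 250 mm)

Aspect ratio 249/178 ≈ 1.399 (ISO target is √2 ≈ 1.414).
In the B-series (B0 = 1000 × 1414 mm): B5 = 176 × 250 mm.
Off by 3 mm total — nearest standard size.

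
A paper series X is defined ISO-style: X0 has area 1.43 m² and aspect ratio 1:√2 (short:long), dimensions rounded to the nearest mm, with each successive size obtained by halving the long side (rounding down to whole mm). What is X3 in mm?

355 × 503 mm

Let X0's short side be w mm. w · w√2 = 1.43 m² = 1,430,000 mm², so w ≈ 1005.6 mm and w√2 ≈ 1422.1 mm → X0 = 1006 × 1422 mm.
X1: ⌊1422/2⌋ × 1006 = 711 × 1006 mm
X2: ⌊1006/2⌋ × 711 = 503 × 711 mm
X3: ⌊711/2⌋ × 503 = 355 × 503 mm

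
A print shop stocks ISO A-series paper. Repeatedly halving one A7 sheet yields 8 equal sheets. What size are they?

8 = 2^3, so 3 halving steps.
A7 → A8 → … → A10 after 3 steps.

A10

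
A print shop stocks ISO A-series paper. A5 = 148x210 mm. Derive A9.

A6: ⌊210/2⌋ × 148 = 105 × 148 mm
A7: ⌊148/2⌋ × 105 = 74 × 105 mm
A8: ⌊105/2⌋ × 74 = 52 × 74 mm
A9: ⌊74/2⌋ × 52 = 37 × 52 mm

37 × 52 mm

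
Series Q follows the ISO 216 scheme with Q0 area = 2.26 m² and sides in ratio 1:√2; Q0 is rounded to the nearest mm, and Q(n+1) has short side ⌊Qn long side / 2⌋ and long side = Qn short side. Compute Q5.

223 × 316 mm

Let Q0's short side be w mm. w · w√2 = 2.26 m² = 2,260,000 mm², so w ≈ 1264.1 mm and w√2 ≈ 1787.8 mm → Q0 = 1264 × 1788 mm.
Q1: ⌊1788/2⌋ × 1264 = 894 × 1264 mm
Q2: ⌊1264/2⌋ × 894 = 632 × 894 mm
Q3: ⌊894/2⌋ × 632 = 447 × 632 mm
Q4: ⌊632/2⌋ × 447 = 316 × 447 mm
Q5: ⌊447/2⌋ × 316 = 223 × 316 mm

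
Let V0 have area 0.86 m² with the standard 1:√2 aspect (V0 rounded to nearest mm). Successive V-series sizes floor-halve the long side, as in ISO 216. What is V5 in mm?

137 × 195 mm

Let V0's short side be w mm. w · w√2 = 0.86 m² = 860,000 mm², so w ≈ 779.8 mm and w√2 ≈ 1102.8 mm → V0 = 780 × 1103 mm.
V1: ⌊1103/2⌋ × 780 = 551 × 780 mm
V2: ⌊780/2⌋ × 551 = 390 × 551 mm
V3: ⌊551/2⌋ × 390 = 275 × 390 mm
V4: ⌊390/2⌋ × 275 = 195 × 275 mm
V5: ⌊275/2⌋ × 195 = 137 × 195 mm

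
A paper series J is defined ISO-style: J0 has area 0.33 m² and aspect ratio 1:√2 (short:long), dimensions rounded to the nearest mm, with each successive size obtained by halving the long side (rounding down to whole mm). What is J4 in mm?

Let J0's short side be w mm. w · w√2 = 0.33 m² = 330,000 mm², so w ≈ 483.1 mm and w√2 ≈ 683.1 mm → J0 = 483 × 683 mm.
J1: ⌊683/2⌋ × 483 = 341 × 483 mm
J2: ⌊483/2⌋ × 341 = 241 × 341 mm
J3: ⌊341/2⌋ × 241 = 170 × 241 mm
J4: ⌊241/2⌋ × 170 = 120 × 170 mm

120 × 170 mm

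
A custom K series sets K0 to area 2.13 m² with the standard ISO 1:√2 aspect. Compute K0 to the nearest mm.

Let the short side be w mm. Then w · w√2 = 2.13 m² = 2,130,000 mm².
w² = 2,130,000/√2, so w ≈ 1227.2 mm; long side = w√2 ≈ 1735.6 mm.

1227 × 1736 mm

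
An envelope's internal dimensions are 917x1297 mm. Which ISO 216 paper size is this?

Aspect ratio 1297/917 ≈ 1.414 — close to the ISO √2 ≈ 1.414.
In the C-series (envelope sizes, between A and B): C0 = 917 × 1297 mm.

C0 (917 × 1297 mm)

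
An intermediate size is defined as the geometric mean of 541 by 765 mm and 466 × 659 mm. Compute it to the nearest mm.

502 × 710 mm

Short side: √(541 · 466) = √252106 ≈ 502.1 → 502 mm
Long side: √(765 · 659) = √504135 ≈ 710.0 → 710 mm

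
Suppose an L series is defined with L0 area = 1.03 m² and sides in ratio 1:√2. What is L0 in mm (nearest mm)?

853 × 1207 mm

Let the short side be w mm. Then w · w√2 = 1.03 m² = 1,030,000 mm².
w² = 1,030,000/√2, so w ≈ 853.4 mm; long side = w√2 ≈ 1206.9 mm.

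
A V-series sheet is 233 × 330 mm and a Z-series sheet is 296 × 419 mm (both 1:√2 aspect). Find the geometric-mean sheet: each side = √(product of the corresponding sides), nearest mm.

263 × 372 mm

Short side: √(233 · 296) = √68968 ≈ 262.6 → 263 mm
Long side: √(330 · 419) = √138270 ≈ 371.8 → 372 mm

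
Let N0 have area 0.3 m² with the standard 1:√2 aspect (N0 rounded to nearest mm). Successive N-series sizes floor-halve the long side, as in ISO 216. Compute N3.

Let N0's short side be w mm. w · w√2 = 0.3 m² = 300,000 mm², so w ≈ 460.6 mm and w√2 ≈ 651.4 mm → N0 = 461 × 651 mm.
N1: ⌊651/2⌋ × 461 = 325 × 461 mm
N2: ⌊461/2⌋ × 325 = 230 × 325 mm
N3: ⌊325/2⌋ × 230 = 162 × 230 mm

162 × 230 mm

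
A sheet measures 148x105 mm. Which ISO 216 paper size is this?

Aspect ratio 148/105 ≈ 1.410 — close to the ISO √2 ≈ 1.414.
In the A-series (A0 area = 1 m²): A6 = 105 × 148 mm.

A6 (105 × 148 mm)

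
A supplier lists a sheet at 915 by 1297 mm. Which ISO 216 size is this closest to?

C0 (917 × 1297 mm)

Aspect ratio 1297/915 ≈ 1.417 — close to the ISO √2 ≈ 1.414.
In the C-series (envelope sizes, between A and B): C0 = 917 × 1297 mm.
Off by 2 mm total — nearest standard size.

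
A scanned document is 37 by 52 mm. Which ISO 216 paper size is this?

A9 (37 × 52 mm)

Aspect ratio 52/37 ≈ 1.405 — close to the ISO √2 ≈ 1.414.
In the A-series (A0 area = 1 m²): A9 = 37 × 52 mm.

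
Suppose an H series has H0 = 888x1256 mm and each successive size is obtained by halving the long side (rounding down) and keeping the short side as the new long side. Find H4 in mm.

H1: ⌊1256/2⌋ × 888 = 628 × 888 mm
H2: ⌊888/2⌋ × 628 = 444 × 628 mm
H3: ⌊628/2⌋ × 444 = 314 × 444 mm
H4: ⌊444/2⌋ × 314 = 222 × 314 mm

222 × 314 mm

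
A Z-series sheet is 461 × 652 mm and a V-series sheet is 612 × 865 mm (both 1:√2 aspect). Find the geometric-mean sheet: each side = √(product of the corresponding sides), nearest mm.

Short side: √(461 · 612) = √282132 ≈ 531.2 → 531 mm
Long side: √(652 · 865) = √563980 ≈ 751.0 → 751 mm

531 × 751 mm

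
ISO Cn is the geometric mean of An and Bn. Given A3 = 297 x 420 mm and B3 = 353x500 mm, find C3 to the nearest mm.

324 × 458 mm

Short side: √(297 · 353) = √104841 ≈ 323.8 → 324 mm
Long side: √(420 · 500) = √210000 ≈ 458.3 → 458 mm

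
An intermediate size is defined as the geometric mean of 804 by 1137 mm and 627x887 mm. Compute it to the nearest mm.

Short side: √(804 · 627) = √504108 ≈ 710.0 → 710 mm
Long side: √(1137 · 887) = √1008519 ≈ 1004.3 → 1004 mm

710 × 1004 mm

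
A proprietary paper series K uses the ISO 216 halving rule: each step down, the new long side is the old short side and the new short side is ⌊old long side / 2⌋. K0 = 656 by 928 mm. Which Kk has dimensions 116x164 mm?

K5

K0: 656 × 928 mm
K1: 464 × 656 mm
K2: 328 × 464 mm
K3: 232 × 328 mm
K4: 164 × 232 mm
K5: 116 × 164 mm
K6: 82 × 116 mm
→ matches K5.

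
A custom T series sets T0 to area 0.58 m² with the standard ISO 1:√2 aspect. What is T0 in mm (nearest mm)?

Let the short side be w mm. Then w · w√2 = 0.58 m² = 580,000 mm².
w² = 580,000/√2, so w ≈ 640.4 mm; long side = w√2 ≈ 905.7 mm.

640 × 906 mm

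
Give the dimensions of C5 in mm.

C0 = 917 × 1297 mm (C0 is the geometric mean of A0 and B0, aspect 1:√2).
C1: ⌊1297/2⌋ × 917 = 648 × 917 mm
C2: ⌊917/2⌋ × 648 = 458 × 648 mm
C3: ⌊648/2⌋ × 458 = 324 × 458 mm
C4: ⌊458/2⌋ × 324 = 229 × 324 mm
C5: ⌊324/2⌋ × 229 = 162 × 229 mm

162 × 229 mm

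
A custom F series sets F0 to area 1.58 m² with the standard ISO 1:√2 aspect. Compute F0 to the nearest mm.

Let the short side be w mm. Then w · w√2 = 1.58 m² = 1,580,000 mm².
w² = 1,580,000/√2, so w ≈ 1057.0 mm; long side = w√2 ≈ 1494.8 mm.

1057 × 1495 mm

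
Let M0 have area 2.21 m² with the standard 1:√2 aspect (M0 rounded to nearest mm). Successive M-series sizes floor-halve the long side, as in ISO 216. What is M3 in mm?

442 × 625 mm

Let M0's short side be w mm. w · w√2 = 2.21 m² = 2,210,000 mm², so w ≈ 1250.1 mm and w√2 ≈ 1767.9 mm → M0 = 1250 × 1768 mm.
M1: ⌊1768/2⌋ × 1250 = 884 × 1250 mm
M2: ⌊1250/2⌋ × 884 = 625 × 884 mm
M3: ⌊884/2⌋ × 625 = 442 × 625 mm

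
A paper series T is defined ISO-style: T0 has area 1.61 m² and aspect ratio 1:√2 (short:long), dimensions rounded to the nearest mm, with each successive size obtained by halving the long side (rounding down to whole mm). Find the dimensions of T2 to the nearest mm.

533 × 754 mm

Let T0's short side be w mm. w · w√2 = 1.61 m² = 1,610,000 mm², so w ≈ 1067.0 mm and w√2 ≈ 1508.9 mm → T0 = 1067 × 1509 mm.
T1: ⌊1509/2⌋ × 1067 = 754 × 1067 mm
T2: ⌊1067/2⌋ × 754 = 533 × 754 mm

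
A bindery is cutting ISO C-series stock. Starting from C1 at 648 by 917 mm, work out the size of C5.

162 × 229 mm

C2: ⌊917/2⌋ × 648 = 458 × 648 mm
C3: ⌊648/2⌋ × 458 = 324 × 458 mm
C4: ⌊458/2⌋ × 324 = 229 × 324 mm
C5: ⌊324/2⌋ × 229 = 162 × 229 mm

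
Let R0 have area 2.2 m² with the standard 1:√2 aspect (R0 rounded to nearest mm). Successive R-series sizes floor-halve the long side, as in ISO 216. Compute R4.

311 × 441 mm

Let R0's short side be w mm. w · w√2 = 2.2 m² = 2,200,000 mm², so w ≈ 1247.3 mm and w√2 ≈ 1763.9 mm → R0 = 1247 × 1764 mm.
R1: ⌊1764/2⌋ × 1247 = 882 × 1247 mm
R2: ⌊1247/2⌋ × 882 = 623 × 882 mm
R3: ⌊882/2⌋ × 623 = 441 × 623 mm
R4: ⌊623/2⌋ × 441 = 311 × 441 mm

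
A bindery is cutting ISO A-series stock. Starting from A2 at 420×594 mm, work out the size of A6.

A3: ⌊594/2⌋ × 420 = 297 × 420 mm
A4: ⌊420/2⌋ × 297 = 210 × 297 mm
A5: ⌊297/2⌋ × 210 = 148 × 210 mm
A6: ⌊210/2⌋ × 148 = 105 × 148 mm

105 × 148 mm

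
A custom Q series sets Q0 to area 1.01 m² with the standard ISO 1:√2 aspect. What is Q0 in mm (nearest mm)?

845 × 1195 mm

Let the short side be w mm. Then w · w√2 = 1.01 m² = 1,010,000 mm².
w² = 1,010,000/√2, so w ≈ 845.1 mm; long side = w√2 ≈ 1195.1 mm.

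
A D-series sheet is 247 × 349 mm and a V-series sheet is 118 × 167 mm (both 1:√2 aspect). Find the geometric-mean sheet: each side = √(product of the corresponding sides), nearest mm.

Short side: √(247 · 118) = √29146 ≈ 170.7 → 171 mm
Long side: √(349 · 167) = √58283 ≈ 241.4 → 241 mm

171 × 241 mm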